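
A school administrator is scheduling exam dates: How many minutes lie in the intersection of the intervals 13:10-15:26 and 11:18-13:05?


Interval A: [790, 926] minutes from midnight
Interval B: [678, 785] minutes from midnight
Overlap start = max(790, 678) = 790
Overlap end = min(926, 785) = 785
End <= start, so the intervals do not overlap: 0 minutes

0


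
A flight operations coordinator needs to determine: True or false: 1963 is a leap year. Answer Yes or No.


Year: 1963
Divisible by 4? 1963 / 4 = 490.75 -> No
Not divisible by 4, so NOT a leap year

No


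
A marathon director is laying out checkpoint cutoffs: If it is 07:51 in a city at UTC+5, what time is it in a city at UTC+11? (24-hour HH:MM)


Local time: 07:51 at UTC+5 (offset 5h)
Target zone: UTC+11 (offset 11h)
Difference: 11 - (5) = 6 hours
Calculation: 7 + (6) = 13
Result: 13:51

13:51


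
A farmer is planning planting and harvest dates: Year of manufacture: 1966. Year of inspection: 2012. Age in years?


Birth year: 1966
Current year: 2012
Age = current year - birth year
Age = 2012 - 1966 = 46

46


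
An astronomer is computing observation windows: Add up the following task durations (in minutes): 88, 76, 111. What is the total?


Durations: 88, 76, 111
Running sum: 88
+ 76 = 164
+ 111 = 275
Total duration: 275 minutes
That is 4 hours and 35 minutes

275


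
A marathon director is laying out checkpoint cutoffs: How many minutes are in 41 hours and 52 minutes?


Hours: 41
Extra minutes: 52
Minutes per hour: 60
Hours to minutes: 41 x 60 = 2460
Total: 2460 + 52 = 2512

2512


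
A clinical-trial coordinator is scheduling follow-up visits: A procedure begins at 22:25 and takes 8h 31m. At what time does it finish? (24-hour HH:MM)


Start time: 22:25
Adding: 8 hours 31 minutes
Minutes: 25 + 31 = 56
Hours: 22 + 8 + 0 = 30
Hour wraparound: 30 mod 24 = 6
Result: 06:56

06:56


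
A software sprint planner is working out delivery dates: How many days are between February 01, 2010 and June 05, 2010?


Start date: 2010-02-01
End date: 2010-06-05
Feb 2010: +28 days
Mar 2010: +31 days
Apr 2010: +30 days
May 2010: +31 days
Jun 2010: +4 days
Total: 124 days

124


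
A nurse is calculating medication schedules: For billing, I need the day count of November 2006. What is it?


Month: November
Year: 2006
November is a 30-day month
Total: 30 days

30


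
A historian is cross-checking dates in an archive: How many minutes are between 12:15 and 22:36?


Start time: 12:15 = 735 minutes from midnight
End time: 22:36 = 1356 minutes from midnight
Difference: 1356 - 735 = 621 minutes
That is 10 hours and 21 minutes

621


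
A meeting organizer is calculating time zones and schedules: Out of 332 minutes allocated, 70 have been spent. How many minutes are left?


Total budget: 332 minutes
Time used: 70 minutes
Remaining: 332 - 70 = 262 minutes
Percent used: 21.1%
Percent remaining: 78.9%

262


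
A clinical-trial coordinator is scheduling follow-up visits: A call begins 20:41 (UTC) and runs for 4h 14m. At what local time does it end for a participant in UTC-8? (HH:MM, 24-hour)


Start: 20:41 in UTC
Step 1 - add duration:
  minutes: 41 + 14 = 55
  hours: 20 + 4 + 0 = 24
  end in UTC: 00:55
Step 2 - convert UTC -> UTC-8:
  offset difference: -8 - (0) = -8 hours
  0 + (-8) = -8 -> mod 24 = 16
Result: 16:55 in UTC-8

16:55


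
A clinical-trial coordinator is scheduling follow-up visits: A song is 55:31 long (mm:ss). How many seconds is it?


Minutes: 55
Extra seconds: 31
Seconds per minute: 60
Minutes to seconds: 55 x 60 = 3300
Total: 3300 + 31 = 3331

3331


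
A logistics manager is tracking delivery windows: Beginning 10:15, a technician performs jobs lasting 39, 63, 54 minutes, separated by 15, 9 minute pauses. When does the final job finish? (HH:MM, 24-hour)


Start: 10:15 = 615 min from midnight
  after task 1 (39 min): 10:54
  after break (15 min): 11:09
  after task 2 (63 min): 12:12
  after break (9 min): 12:21
  after task 3 (54 min): 13:15
Total elapsed: 180 minutes
End time: 13:15

13:15


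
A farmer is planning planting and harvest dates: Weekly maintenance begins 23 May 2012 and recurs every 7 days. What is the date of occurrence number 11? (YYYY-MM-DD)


First occurrence: 2012-05-23 (occurrence 1)
Each occurrence is 7 days after the previous.
Occurrence 11 is 10 weeks after the first.
10 weeks = 70 days
2012-05-23 + 70 days = 2012-08-01

2012-08-01


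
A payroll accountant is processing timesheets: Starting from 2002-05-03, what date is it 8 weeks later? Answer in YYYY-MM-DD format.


Start: 2002-05-03
Weeks to add: 8
Convert to days: 8 x 7 = 56 days
Add 56 days to 2002-05-03
Result: 2002-06-28

2002-06-28


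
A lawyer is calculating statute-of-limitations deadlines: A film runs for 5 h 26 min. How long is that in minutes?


Hours: 5
Minutes: 26
Convert hours to minutes: 5 x 60 = 300
Add remaining minutes: 300 + 26 = 326

326


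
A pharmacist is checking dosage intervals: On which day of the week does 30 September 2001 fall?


Date: 2001-09-30
January 1, 2001 is a Monday
Day of year: 273
Offset from Jan 1: 272 days
272 mod 7 = 6
Result: Sunday

Sunday


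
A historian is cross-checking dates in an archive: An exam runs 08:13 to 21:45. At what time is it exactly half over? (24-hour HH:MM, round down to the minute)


Start time: 08:13 = 493 minutes from midnight
End time: 21:45 = 1305 minutes from midnight
Sum: 493 + 1305 = 1798
Midpoint: 1798 / 2 = 899 minutes
Convert: 899 / 60 = 14 hours, 59 minutes
Result: 14:59

14:59


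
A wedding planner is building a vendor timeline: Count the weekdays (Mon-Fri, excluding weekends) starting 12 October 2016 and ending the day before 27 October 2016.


Start: 2016-10-12 (Wednesday)
End (exclusive): 2016-10-27 (Thursday)
Total calendar days: 15
Full weeks: 15 // 7 = 2 -> 10 weekdays
Remaining 1 days starting on Wednesday:
  Wed(w) -> 1 weekdays
Total business days: 10 + 1 = 11

11


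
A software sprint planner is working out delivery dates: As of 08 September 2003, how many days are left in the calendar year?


Start: September 08, 2003
End: December 31, 2003
Days left in September: 22
October: 31
November: 30
December: 31
Sum of remaining months: 92
Total: 22 + 92 = 114

114


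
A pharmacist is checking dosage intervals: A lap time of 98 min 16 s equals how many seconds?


Minutes: 98
Seconds: 16
Convert minutes to seconds: 98 x 60 = 5880
Add remaining seconds: 5880 + 16 = 5896

5896


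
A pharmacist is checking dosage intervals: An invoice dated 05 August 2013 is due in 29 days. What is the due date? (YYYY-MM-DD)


Start: 2013-08-05
Adding 29 days
Days remaining in August: 26
After August: 3 days still to add
September 2013 has 30 days, need 3
Result: 2013-09-03

2013-09-03


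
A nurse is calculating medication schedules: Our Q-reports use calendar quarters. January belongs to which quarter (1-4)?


Month: January (month 1)
Q1: January-March (months 1-3)
Q2: April-June (months 4-6)
Q3: July-September (months 7-9)
Q4: October-December (months 10-12)
Month 1 falls in Q1

1


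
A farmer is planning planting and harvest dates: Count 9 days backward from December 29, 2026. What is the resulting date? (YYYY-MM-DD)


Start: 2026-12-29
Subtracting 9 days
Days already passed in December: 29
Result: 2026-12-20

2026-12-20


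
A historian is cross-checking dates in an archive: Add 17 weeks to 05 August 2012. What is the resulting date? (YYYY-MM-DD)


Start: 2012-08-05
Weeks to add: 17
Convert to days: 17 x 7 = 119 days
Add 119 days to 2012-08-05
Result: 2012-12-02

2012-12-02


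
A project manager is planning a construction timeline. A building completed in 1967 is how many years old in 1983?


Birth year: 1967
Current year: 1983
Age = current year - birth year
Age = 1983 - 1967 = 16

16


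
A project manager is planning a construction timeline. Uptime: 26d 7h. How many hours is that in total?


Days: 26
Extra hours: 7
Hours per day: 24
Days to hours: 26 x 24 = 624
Total: 624 + 7 = 631

631


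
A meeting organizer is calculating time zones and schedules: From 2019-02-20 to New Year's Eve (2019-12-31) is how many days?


Start: February 20, 2019
End: December 31, 2019
Days left in February: 8
March: 31
April: 30
May: 31
June: 30
... plus remaining months
Sum of remaining months: 306
Total: 8 + 306 = 314

314


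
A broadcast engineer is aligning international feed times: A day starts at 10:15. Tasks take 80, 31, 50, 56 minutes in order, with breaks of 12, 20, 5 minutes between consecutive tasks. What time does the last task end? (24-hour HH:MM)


Start: 10:15 = 615 min from midnight
  after task 1 (80 min): 11:35
  after break (12 min): 11:47
  after task 2 (31 min): 12:18
  after break (20 min): 12:38
  after task 3 (50 min): 13:28
  after break (5 min): 13:33
  after task 4 (56 min): 14:29
Total elapsed: 254 minutes
End time: 14:29

14:29


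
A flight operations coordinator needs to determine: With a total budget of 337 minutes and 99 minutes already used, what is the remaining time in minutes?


Total budget: 337 minutes
Time used: 99 minutes
Remaining: 337 - 99 = 238 minutes
Percent used: 29.4%
Percent remaining: 70.6%

238


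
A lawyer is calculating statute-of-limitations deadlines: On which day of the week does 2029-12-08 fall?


Date: 2029-12-08
January 1, 2029 is a Monday
Day of year: 342
Offset from Jan 1: 341 days
341 mod 7 = 5
Result: Saturday

Saturday


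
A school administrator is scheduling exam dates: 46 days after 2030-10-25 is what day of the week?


Start: 2030-10-25 (Friday)
Step 1 - find target date: add 46 days
  2030-10-25 + 46 days = 2030-12-10
Step 2 - day of week:
  46 mod 7 = 4
  Friday + 4 days -> Tuesday
Result: Tuesday (2030-12-10)

Tuesday


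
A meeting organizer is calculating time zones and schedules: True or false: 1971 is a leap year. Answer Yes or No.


Year: 1971
Divisible by 4? 1971 / 4 = 492.75 -> No
Not divisible by 4, so NOT a leap year

No


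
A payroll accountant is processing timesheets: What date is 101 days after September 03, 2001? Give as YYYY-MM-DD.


Start: 2001-09-03
Adding 101 days
Days remaining in September: 27
After September: 74 days still to add
October 2001: 31 days, 43 remaining
November 2001: 30 days, 13 remaining
December 2001 has 31 days, need 13
Result: 2001-12-13

2001-12-13


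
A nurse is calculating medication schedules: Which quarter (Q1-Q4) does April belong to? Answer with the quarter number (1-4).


Month: April (month 4)
Q1: January-March (months 1-3)
Q2: April-June (months 4-6)
Q3: July-September (months 7-9)
Q4: October-December (months 10-12)
Month 4 falls in Q2

2


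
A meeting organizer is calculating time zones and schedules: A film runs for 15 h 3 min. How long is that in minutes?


Hours: 15
Minutes: 3
Convert hours to minutes: 15 x 60 = 900
Add remaining minutes: 900 + 3 = 903

903


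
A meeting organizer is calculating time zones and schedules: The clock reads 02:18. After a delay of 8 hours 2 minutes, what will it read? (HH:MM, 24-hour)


Start time: 02:18
Adding: 8 hours 2 minutes
Minutes: 18 + 2 = 20
Hours: 2 + 8 + 0 = 10
Result: 10:20

10:20


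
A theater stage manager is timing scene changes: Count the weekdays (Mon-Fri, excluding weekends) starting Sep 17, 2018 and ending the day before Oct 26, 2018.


Start: 2018-09-17 (Monday)
End (exclusive): 2018-10-26 (Friday)
Total calendar days: 39
Full weeks: 39 // 7 = 5 -> 25 weekdays
Remaining 4 days starting on Monday:
  Mon(w), Tue(w), Wed(w), Thu(w) -> 4 weekdays
Total business days: 25 + 4 = 29

29


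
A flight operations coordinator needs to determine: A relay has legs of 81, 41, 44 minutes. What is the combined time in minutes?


Durations: 81, 41, 44
Running sum: 81
+ 41 = 122
+ 44 = 166
Total duration: 166 minutes
That is 2 hours and 46 minutes

166


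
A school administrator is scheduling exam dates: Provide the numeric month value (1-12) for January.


Calendar month order:
1. January <--
2. February
January is month number 1

1


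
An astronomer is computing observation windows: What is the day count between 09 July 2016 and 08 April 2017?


Start date: 2016-07-09
End date: 2017-04-08
Jul 2016: +23 days
Aug 2016: +31 days
Sep 2016: +30 days
... (7 more months)
Total: 273 days

273


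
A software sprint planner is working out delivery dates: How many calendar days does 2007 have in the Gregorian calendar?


Year: 2007
Check leap year rules:
Divisible by 4? No
2007 is not a leap year
Days: 365

365


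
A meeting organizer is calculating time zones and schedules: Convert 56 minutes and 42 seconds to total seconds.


Minutes: 56
Extra seconds: 42
Seconds per minute: 60
Minutes to seconds: 56 x 60 = 3360
Total: 3360 + 42 = 3402

3402


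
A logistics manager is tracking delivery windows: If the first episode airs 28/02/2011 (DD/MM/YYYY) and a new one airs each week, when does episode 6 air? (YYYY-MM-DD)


First occurrence: 2011-02-28 (occurrence 1)
Each occurrence is 7 days after the previous.
Occurrence 6 is 5 weeks after the first.
5 weeks = 35 days
2011-02-28 + 35 days = 2011-04-04

2011-04-04


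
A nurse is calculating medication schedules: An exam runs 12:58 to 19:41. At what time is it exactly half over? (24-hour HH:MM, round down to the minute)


Start time: 12:58 = 778 minutes from midnight
End time: 19:41 = 1181 minutes from midnight
Sum: 778 + 1181 = 1959
Midpoint: 1959 / 2 = 979 minutes
Convert: 979 / 60 = 16 hours, 19 minutes
Result: 16:19

16:19


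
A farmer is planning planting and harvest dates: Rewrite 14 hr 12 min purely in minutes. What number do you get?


Hours: 14
Extra minutes: 12
Minutes per hour: 60
Hours to minutes: 14 x 60 = 840
Total: 840 + 12 = 852

852


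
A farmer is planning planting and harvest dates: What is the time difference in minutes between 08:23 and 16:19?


Start time: 08:23 = 503 minutes from midnight
End time: 16:19 = 979 minutes from midnight
Difference: 979 - 503 = 476 minutes
That is 7 hours and 56 minutes

476


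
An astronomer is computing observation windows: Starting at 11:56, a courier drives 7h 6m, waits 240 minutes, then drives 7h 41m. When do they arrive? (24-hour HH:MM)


Depart: 11:56
Leg 1: +426 min -> 19:02
Layover: +240 min -> 23:02
Leg 2: +461 min -> 06:43
Total travel: 1127 minutes = 18h 47m
Arrival: 06:43

06:43


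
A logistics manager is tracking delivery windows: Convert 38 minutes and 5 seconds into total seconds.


Minutes: 38
Seconds: 5
Convert minutes to seconds: 38 x 60 = 2280
Add remaining seconds: 2280 + 5 = 2285

2285


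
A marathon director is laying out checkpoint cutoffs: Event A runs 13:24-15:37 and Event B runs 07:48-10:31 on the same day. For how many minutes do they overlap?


Interval A: [804, 937] minutes from midnight
Interval B: [468, 631] minutes from midnight
Overlap start = max(804, 468) = 804
Overlap end = min(937, 631) = 631
End <= start, so the intervals do not overlap: 0 minutes

0


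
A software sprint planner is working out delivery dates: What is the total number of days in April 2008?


Month: April
Year: 2008
April is a 30-day month
Total: 30 days

30


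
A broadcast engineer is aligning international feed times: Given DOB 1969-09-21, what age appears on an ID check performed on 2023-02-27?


Birth: 1969-09-21
Reference: 2023-02-27
Year difference: 2023 - 1969 = 54
Has birthday (09-21) occurred by 02-27? No
Birthday not yet reached this year -> subtract 1
Age in full years: 53

53


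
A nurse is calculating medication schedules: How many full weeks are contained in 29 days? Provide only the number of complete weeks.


Total days: 29
Days per week: 7
Division: 29 / 7 = 4 remainder 1
Complete weeks: 4
Remaining days: 1

4


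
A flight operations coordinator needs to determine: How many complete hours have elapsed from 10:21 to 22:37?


Start: 10:21
End: 22:37
Hour difference: 22 - 10 = 12 hours
Minute difference: 37 - 21 = 16 minutes
Total minutes: 736
Complete hours: 736 / 60 = 12 (remainder 16)

12


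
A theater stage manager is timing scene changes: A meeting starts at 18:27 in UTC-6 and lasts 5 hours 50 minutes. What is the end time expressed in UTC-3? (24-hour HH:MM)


Start: 18:27 in UTC-6
Step 1 - add duration:
  minutes: 27 + 50 = 77 (carry 1h)
  hours: 18 + 5 + 1 = 24
  end in UTC-6: 00:17
Step 2 - convert UTC-6 -> UTC-3:
  offset difference: -3 - (-6) = 3 hours
  0 + (3) = 3 -> mod 24 = 3
Result: 03:17 in UTC-3

03:17


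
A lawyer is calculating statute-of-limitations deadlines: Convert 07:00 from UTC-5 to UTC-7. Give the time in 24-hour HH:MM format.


Local time: 07:00 at UTC-5 (offset -5h)
Target zone: UTC-7 (offset -7h)
Difference: -7 - (-5) = -2 hours
Calculation: 7 + (-2) = 5
Result: 05:00

05:00


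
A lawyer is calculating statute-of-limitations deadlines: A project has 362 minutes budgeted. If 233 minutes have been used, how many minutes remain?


Total budget: 362 minutes
Time used: 233 minutes
Remaining: 362 - 233 = 129 minutes
Percent used: 64.4%
Percent remaining: 35.6%

129


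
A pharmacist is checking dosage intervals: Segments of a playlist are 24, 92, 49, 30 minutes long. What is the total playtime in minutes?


Durations: 24, 92, 49, 30
Running sum: 24
+ 92 = 116
+ 49 = 165
+ 30 = 195
Total duration: 195 minutes
That is 3 hours and 15 minutes

195


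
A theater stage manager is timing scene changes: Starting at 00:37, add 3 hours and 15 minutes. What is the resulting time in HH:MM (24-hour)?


Start time: 00:37
Adding: 3 hours 15 minutes
Minutes: 37 + 15 = 52
Hours: 0 + 3 + 0 = 3
Result: 03:52

03:52


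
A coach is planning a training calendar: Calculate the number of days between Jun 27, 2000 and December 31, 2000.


Start: June 27, 2000
End: December 31, 2000
Days left in June: 3
July: 31
August: 31
September: 30
October: 31
... plus remaining months
Sum of remaining months: 184
Total: 3 + 184 = 187

187


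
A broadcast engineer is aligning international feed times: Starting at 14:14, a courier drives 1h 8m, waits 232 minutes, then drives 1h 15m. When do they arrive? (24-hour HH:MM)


Depart: 14:14
Leg 1: +68 min -> 15:22
Layover: +232 min -> 19:14
Leg 2: +75 min -> 20:29
Total travel: 375 minutes = 6h 15m
Arrival: 20:29

20:29


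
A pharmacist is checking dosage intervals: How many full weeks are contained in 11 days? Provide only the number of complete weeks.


Total days: 11
Days per week: 7
Division: 11 / 7 = 1 remainder 4
Complete weeks: 1
Remaining days: 4

1


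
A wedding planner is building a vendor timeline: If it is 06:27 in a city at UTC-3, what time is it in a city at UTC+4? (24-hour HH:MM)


Local time: 06:27 at UTC-3 (offset -3h)
Target zone: UTC+4 (offset 4h)
Difference: 4 - (-3) = 7 hours
Calculation: 6 + (7) = 13
Result: 13:27

13:27


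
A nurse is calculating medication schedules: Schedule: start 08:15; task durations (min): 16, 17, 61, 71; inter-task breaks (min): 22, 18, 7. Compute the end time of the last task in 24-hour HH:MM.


Start: 08:15 = 495 min from midnight
  after task 1 (16 min): 08:31
  after break (22 min): 08:53
  after task 2 (17 min): 09:10
  after break (18 min): 09:28
  after task 3 (61 min): 10:29
  after break (7 min): 10:36
  after task 4 (71 min): 11:47
Total elapsed: 212 minutes
End time: 11:47

11:47


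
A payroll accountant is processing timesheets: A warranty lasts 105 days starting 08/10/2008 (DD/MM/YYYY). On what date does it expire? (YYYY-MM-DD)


Start: 2008-10-08
Adding 105 days
Days remaining in October: 23
After October: 82 days still to add
November 2008: 30 days, 52 remaining
December 2008: 31 days, 21 remaining
January 2009 has 31 days, need 21
Result: 2009-01-21

2009-01-21


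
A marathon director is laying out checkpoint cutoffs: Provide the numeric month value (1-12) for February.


Calendar month order:
1. January
2. February <--
3. March
February is month number 2

2


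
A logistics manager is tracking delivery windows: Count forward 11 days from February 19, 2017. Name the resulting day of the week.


Start: 2017-02-19 (Sunday)
Step 1 - find target date: add 11 days
  2017-02-19 + 11 days = 2017-03-02
Step 2 - day of week:
  11 mod 7 = 4
  Sunday + 4 days -> Thursday
Result: Thursday (2017-03-02)

Thursday


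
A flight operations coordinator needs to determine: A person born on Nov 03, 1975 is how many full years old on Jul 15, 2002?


Birth: 1975-11-03
Reference: 2002-07-15
Year difference: 2002 - 1975 = 27
Has birthday (11-03) occurred by 07-15? No
Birthday not yet reached this year -> subtract 1
Age in full years: 26

26


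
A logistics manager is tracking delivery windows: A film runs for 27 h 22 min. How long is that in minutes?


Hours: 27
Minutes: 22
Convert hours to minutes: 27 x 60 = 1620
Add remaining minutes: 1620 + 22 = 1642

1642


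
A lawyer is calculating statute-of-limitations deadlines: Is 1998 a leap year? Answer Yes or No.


Year: 1998
Divisible by 4? 1998 / 4 = 499.5 -> No
Not divisible by 4, so NOT a leap year

No


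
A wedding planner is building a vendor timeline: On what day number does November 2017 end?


Month: November
Year: 2017
November is a 30-day month
Total: 30 days

30


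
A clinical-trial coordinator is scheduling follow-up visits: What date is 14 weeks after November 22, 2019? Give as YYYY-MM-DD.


Start: 2019-11-22
Weeks to add: 14
Convert to days: 14 x 7 = 98 days
Add 98 days to 2019-11-22
Result: 2020-02-28

2020-02-28


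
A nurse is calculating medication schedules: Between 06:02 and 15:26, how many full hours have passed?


Start: 06:02
End: 15:26
Hour difference: 15 - 6 = 9 hours
Minute difference: 26 - 2 = 24 minutes
Total minutes: 564
Complete hours: 564 / 60 = 9 (remainder 24)

9


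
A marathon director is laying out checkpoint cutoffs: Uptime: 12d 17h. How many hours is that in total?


Days: 12
Extra hours: 17
Hours per day: 24
Days to hours: 12 x 24 = 288
Total: 288 + 17 = 305

305


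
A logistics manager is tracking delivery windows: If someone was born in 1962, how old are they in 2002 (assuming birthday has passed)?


Birth year: 1962
Current year: 2002
Age = current year - birth year
Age = 2002 - 1962 = 40

40


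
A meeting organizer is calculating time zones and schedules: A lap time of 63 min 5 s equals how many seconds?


Minutes: 63
Seconds: 5
Convert minutes to seconds: 63 x 60 = 3780
Add remaining seconds: 3780 + 5 = 3785

3785


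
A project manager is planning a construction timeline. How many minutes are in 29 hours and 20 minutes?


Hours: 29
Extra minutes: 20
Minutes per hour: 60
Hours to minutes: 29 x 60 = 1740
Total: 1740 + 20 = 1760

1760


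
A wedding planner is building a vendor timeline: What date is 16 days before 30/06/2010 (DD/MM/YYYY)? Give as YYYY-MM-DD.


Start: 2010-06-30
Subtracting 16 days
Days already passed in June: 30
Result: 2010-06-14

2010-06-14


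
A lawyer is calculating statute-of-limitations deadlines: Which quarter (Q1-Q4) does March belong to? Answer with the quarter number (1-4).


Month: March (month 3)
Q1: January-March (months 1-3)
Q2: April-June (months 4-6)
Q3: July-September (months 7-9)
Q4: October-December (months 10-12)
Month 3 falls in Q1

1


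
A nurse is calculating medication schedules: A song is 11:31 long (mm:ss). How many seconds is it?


Minutes: 11
Extra seconds: 31
Seconds per minute: 60
Minutes to seconds: 11 x 60 = 660
Total: 660 + 31 = 691

691


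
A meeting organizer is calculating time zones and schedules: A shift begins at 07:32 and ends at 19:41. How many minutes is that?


Start time: 07:32 = 452 minutes from midnight
End time: 19:41 = 1181 minutes from midnight
Difference: 1181 - 452 = 729 minutes
That is 12 hours and 9 minutes

729


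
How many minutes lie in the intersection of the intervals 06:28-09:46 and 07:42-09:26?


Interval A: [388, 586] minutes from midnight
Interval B: [462, 566] minutes from midnight
Overlap start = max(388, 462) = 462
Overlap end = min(586, 566) = 566
Overlap = 566 - 462 = 104 minutes

104


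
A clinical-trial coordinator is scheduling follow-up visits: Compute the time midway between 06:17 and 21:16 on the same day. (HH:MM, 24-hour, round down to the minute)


Start time: 06:17 = 377 minutes from midnight
End time: 21:16 = 1276 minutes from midnight
Sum: 377 + 1276 = 1653
Midpoint: 1653 / 2 = 826 minutes
Convert: 826 / 60 = 13 hours, 46 minutes
Result: 13:46

13:46


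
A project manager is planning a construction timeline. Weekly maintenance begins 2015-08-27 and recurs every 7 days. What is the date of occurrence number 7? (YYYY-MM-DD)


First occurrence: 2015-08-27 (occurrence 1)
Each occurrence is 7 days after the previous.
Occurrence 7 is 6 weeks after the first.
6 weeks = 42 days
2015-08-27 + 42 days = 2015-10-08

2015-10-08


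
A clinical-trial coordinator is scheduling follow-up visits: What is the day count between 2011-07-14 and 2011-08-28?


Start date: 2011-07-14
End date: 2011-08-28
Jul 2011: +18 days
Aug 2011: +27 days
Total: 45 days

45


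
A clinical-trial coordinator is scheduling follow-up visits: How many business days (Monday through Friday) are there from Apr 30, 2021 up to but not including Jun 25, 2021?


Start: 2021-04-30 (Friday)
End (exclusive): 2021-06-25 (Friday)
Total calendar days: 56
Full weeks: 56 // 7 = 8 -> 40 weekdays
Remaining 0 days starting on Friday:
Total business days: 40 + 0 = 40

40


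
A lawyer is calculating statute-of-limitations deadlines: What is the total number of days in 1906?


Year: 1906
Check leap year rules:
Divisible by 4? No
1906 is not a leap year
Days: 365

365


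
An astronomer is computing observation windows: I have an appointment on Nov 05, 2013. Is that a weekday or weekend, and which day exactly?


Date: 2013-11-05
January 1, 2013 is a Tuesday
Day of year: 309
Offset from Jan 1: 308 days
308 mod 7 = 0
Result: Tuesday

Tuesday


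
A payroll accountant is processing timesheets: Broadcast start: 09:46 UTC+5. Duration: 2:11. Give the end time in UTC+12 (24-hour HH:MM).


Start: 09:46 in UTC+5
Step 1 - add duration:
  minutes: 46 + 11 = 57
  hours: 9 + 2 + 0 = 11
  end in UTC+5: 11:57
Step 2 - convert UTC+5 -> UTC+12:
  offset difference: 12 - (5) = 7 hours
  11 + (7) = 18 -> mod 24 = 18
Result: 18:57 in UTC+12

18:57


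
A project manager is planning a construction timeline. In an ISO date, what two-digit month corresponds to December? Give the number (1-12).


Calendar month order:
11. November
12. December <--
December is month number 12

12


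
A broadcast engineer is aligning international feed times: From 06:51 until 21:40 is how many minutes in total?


Start time: 06:51 = 411 minutes from midnight
End time: 21:40 = 1300 minutes from midnight
Difference: 1300 - 411 = 889 minutes
That is 14 hours and 49 minutes

889


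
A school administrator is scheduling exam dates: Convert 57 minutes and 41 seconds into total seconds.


Minutes: 57
Seconds: 41
Convert minutes to seconds: 57 x 60 = 3420
Add remaining seconds: 3420 + 41 = 3461

3461


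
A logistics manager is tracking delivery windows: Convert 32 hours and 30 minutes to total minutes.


Hours: 32
Extra minutes: 30
Minutes per hour: 60
Hours to minutes: 32 x 60 = 1920
Total: 1920 + 30 = 1950

1950


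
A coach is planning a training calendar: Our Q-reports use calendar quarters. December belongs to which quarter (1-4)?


Month: December (month 12)
Q1: January-March (months 1-3)
Q2: April-June (months 4-6)
Q3: July-September (months 7-9)
Q4: October-December (months 10-12)
Month 12 falls in Q4

4


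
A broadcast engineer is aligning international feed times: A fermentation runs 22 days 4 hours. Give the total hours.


Days: 22
Extra hours: 4
Hours per day: 24
Days to hours: 22 x 24 = 528
Total: 528 + 4 = 532

532


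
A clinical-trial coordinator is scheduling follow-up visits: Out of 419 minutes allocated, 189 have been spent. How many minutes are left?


Total budget: 419 minutes
Time used: 189 minutes
Remaining: 419 - 189 = 230 minutes
Percent used: 45.1%
Percent remaining: 54.9%

230


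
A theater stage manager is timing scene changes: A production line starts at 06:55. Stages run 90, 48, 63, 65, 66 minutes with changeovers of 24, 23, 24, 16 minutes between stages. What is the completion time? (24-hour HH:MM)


Start: 06:55 = 415 min from midnight
  after task 1 (90 min): 08:25
  after break (24 min): 08:49
  after task 2 (48 min): 09:37
  after break (23 min): 10:00
  after task 3 (63 min): 11:03
  after break (24 min): 11:27
  after task 4 (65 min): 12:32
  after break (16 min): 12:48
  after task 5 (66 min): 13:54
Total elapsed: 419 minutes
End time: 13:54

13:54


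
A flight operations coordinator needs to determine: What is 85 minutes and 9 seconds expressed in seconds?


Minutes: 85
Extra seconds: 9
Seconds per minute: 60
Minutes to seconds: 85 x 60 = 5100
Total: 5100 + 9 = 5109

5109


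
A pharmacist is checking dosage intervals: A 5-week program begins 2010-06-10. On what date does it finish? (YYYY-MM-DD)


Start: 2010-06-10
Weeks to add: 5
Convert to days: 5 x 7 = 35 days
Add 35 days to 2010-06-10
Result: 2010-07-15

2010-07-15


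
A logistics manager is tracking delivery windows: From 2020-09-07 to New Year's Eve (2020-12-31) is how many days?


Start: September 07, 2020
End: December 31, 2020
Days left in September: 23
October: 31
November: 30
December: 31
Sum of remaining months: 92
Total: 23 + 92 = 115

115


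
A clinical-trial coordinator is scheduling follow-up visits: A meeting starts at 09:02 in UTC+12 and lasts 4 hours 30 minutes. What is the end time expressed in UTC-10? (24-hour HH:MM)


Start: 09:02 in UTC+12
Step 1 - add duration:
  minutes: 2 + 30 = 32
  hours: 9 + 4 + 0 = 13
  end in UTC+12: 13:32
Step 2 - convert UTC+12 -> UTC-10:
  offset difference: -10 - (12) = -22 hours
  13 + (-22) = -9 -> mod 24 = 15
Result: 15:32 in UTC-10

15:32


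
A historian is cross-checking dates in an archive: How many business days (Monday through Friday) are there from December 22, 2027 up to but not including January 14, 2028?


Start: 2027-12-22 (Wednesday)
End (exclusive): 2028-01-14 (Friday)
Total calendar days: 23
Full weeks: 23 // 7 = 3 -> 15 weekdays
Remaining 2 days starting on Wednesday:
  Wed(w), Thu(w) -> 2 weekdays
Total business days: 15 + 2 = 17

17


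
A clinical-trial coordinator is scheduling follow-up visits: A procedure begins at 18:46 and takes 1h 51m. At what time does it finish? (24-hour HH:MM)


Start time: 18:46
Adding: 1 hours 51 minutes
Minutes: 46 + 51 = 97
Minute overflow: 97 >= 60, so carry 1 hour, minutes = 37
Hours: 18 + 1 + 1 = 20
Result: 20:37

20:37


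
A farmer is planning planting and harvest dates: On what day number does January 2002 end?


Month: January
Year: 2002
January is a 31-day month
Total: 31 days

31


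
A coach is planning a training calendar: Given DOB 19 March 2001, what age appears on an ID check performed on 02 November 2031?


Birth: 2001-03-19
Reference: 2031-11-02
Year difference: 2031 - 2001 = 30
Has birthday (03-19) occurred by 11-02? Yes
Age in full years: 30

30


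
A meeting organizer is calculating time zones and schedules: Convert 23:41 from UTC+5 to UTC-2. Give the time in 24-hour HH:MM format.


Local time: 23:41 at UTC+5 (offset 5h)
Target zone: UTC-2 (offset -2h)
Difference: -2 - (5) = -7 hours
Calculation: 23 + (-7) = 16
Result: 16:41

16:41


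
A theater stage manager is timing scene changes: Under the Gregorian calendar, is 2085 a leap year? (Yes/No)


Year: 2085
Divisible by 4? 2085 / 4 = 521.25 -> No
Not divisible by 4, so NOT a leap year

No


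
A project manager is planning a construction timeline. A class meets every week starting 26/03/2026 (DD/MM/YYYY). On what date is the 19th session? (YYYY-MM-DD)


First occurrence: 2026-03-26 (occurrence 1)
Each occurrence is 7 days after the previous.
Occurrence 19 is 18 weeks after the first.
18 weeks = 126 days
2026-03-26 + 126 days = 2026-07-30

2026-07-30


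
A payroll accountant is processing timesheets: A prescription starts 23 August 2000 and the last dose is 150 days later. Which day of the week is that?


Start: 2000-08-23 (Wednesday)
Step 1 - find target date: add 150 days
  2000-08-23 + 150 days = 2001-01-20
Step 2 - day of week:
  150 mod 7 = 3
  Wednesday + 3 days -> Saturday
Result: Saturday (2001-01-20)

Saturday


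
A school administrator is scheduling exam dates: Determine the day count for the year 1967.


Year: 1967
Check leap year rules:
Divisible by 4? No
1967 is not a leap year
Days: 365

365


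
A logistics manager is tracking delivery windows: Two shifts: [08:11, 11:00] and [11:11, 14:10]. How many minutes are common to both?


Interval A: [491, 660] minutes from midnight
Interval B: [671, 850] minutes from midnight
Overlap start = max(491, 671) = 671
Overlap end = min(660, 850) = 660
End <= start, so the intervals do not overlap: 0 minutes

0


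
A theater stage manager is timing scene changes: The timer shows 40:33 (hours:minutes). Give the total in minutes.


Hours: 40
Minutes: 33
Convert hours to minutes: 40 x 60 = 2400
Add remaining minutes: 2400 + 33 = 2433

2433


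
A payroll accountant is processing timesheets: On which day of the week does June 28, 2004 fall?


Date: 2004-06-28
January 1, 2004 is a Thursday
Day of year: 180
Offset from Jan 1: 179 days
179 mod 7 = 4
Result: Monday

Monday


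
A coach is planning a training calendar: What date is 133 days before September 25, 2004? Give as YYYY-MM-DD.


Start: 2004-09-25
Subtracting 133 days
Days already passed in September: 25
After going back through September: 108 more days to subtract
August 2004: 31 days, 77 remaining
July 2004: 31 days, 46 remaining
June 2004: 30 days, 16 remaining
May 2004 has 31 days, need 16
Result: 2004-05-15

2004-05-15


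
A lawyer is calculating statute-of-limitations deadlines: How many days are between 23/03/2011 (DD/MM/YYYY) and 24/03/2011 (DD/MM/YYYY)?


Start date: 2011-03-23
End date: 2011-03-24
Mar 2011: +1 days
Total: 1 days

1


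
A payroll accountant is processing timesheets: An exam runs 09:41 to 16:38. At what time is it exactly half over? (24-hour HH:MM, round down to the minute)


Start time: 09:41 = 581 minutes from midnight
End time: 16:38 = 998 minutes from midnight
Sum: 581 + 998 = 1579
Midpoint: 1579 / 2 = 789 minutes
Convert: 789 / 60 = 13 hours, 9 minutes
Result: 13:09

13:09


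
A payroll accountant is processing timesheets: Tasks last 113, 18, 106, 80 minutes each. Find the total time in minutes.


Durations: 113, 18, 106, 80
Running sum: 113
+ 18 = 131
+ 106 = 237
+ 80 = 317
Total duration: 317 minutes
That is 5 hours and 17 minutes

317


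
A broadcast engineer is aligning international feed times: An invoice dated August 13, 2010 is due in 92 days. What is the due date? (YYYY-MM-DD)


Start: 2010-08-13
Adding 92 days
Days remaining in August: 18
After August: 74 days still to add
September 2010: 30 days, 44 remaining
October 2010: 31 days, 13 remaining
November 2010 has 30 days, need 13
Result: 2010-11-13

2010-11-13


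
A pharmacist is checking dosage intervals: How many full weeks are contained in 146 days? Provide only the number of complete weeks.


Total days: 146
Days per week: 7
Division: 146 / 7 = 20 remainder 6
Complete weeks: 20
Remaining days: 6

20


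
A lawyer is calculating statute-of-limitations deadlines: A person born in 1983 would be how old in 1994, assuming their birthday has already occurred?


Birth year: 1983
Current year: 1994
Age = current year - birth year
Age = 1994 - 1983 = 11

11


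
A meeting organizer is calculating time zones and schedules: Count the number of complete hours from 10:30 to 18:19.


Start: 10:30
End: 18:19
Hour difference: 18 - 10 = 8 hours
Minute difference: 19 - 30 = -11 minutes
Total minutes: 469
Complete hours: 469 / 60 = 7 (remainder 49)

7


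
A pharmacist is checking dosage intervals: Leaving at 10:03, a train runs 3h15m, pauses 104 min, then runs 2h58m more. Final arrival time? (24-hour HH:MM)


Depart: 10:03
Leg 1: +195 min -> 13:18
Layover: +104 min -> 15:02
Leg 2: +178 min -> 18:00
Total travel: 477 minutes = 7h 57m
Arrival: 18:00

18:00


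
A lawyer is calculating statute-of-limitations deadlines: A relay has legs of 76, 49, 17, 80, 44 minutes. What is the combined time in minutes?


Durations: 76, 49, 17, 80, 44
Running sum: 76
+ 49 = 125
+ 17 = 142
+ 80 = 222
+ 44 = 266
Total duration: 266 minutes
That is 4 hours and 26 minutes

266


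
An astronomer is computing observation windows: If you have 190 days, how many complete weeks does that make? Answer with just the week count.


Total days: 190
Days per week: 7
Division: 190 / 7 = 27 remainder 1
Complete weeks: 27
Remaining days: 1

27


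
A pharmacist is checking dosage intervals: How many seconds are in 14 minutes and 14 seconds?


Minutes: 14
Seconds: 14
Convert minutes to seconds: 14 x 60 = 840
Add remaining seconds: 840 + 14 = 854

854


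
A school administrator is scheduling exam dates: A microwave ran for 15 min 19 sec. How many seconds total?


Minutes: 15
Extra seconds: 19
Seconds per minute: 60
Minutes to seconds: 15 x 60 = 900
Total: 900 + 19 = 919

919


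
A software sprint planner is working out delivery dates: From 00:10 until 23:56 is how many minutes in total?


Start time: 00:10 = 10 minutes from midnight
End time: 23:56 = 1436 minutes from midnight
Difference: 1436 - 10 = 1426 minutes
That is 23 hours and 46 minutes

1426


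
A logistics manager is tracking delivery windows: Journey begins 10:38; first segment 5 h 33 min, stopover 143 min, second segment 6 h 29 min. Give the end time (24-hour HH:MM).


Depart: 10:38
Leg 1: +333 min -> 16:11
Layover: +143 min -> 18:34
Leg 2: +389 min -> 01:03
Total travel: 865 minutes = 14h 25m
Arrival: 01:03

01:03


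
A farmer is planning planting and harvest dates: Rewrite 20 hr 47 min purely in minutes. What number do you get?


Hours: 20
Extra minutes: 47
Minutes per hour: 60
Hours to minutes: 20 x 60 = 1200
Total: 1200 + 47 = 1247

1247


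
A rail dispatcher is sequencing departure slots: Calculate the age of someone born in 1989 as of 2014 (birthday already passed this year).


Birth year: 1989
Current year: 2014
Age = current year - birth year
Age = 2014 - 1989 = 25

25


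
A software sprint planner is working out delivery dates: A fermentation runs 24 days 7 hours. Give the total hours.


Days: 24
Extra hours: 7
Hours per day: 24
Days to hours: 24 x 24 = 576
Total: 576 + 7 = 583

583


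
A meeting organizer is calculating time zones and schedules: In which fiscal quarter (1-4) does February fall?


Month: February (month 2)
Q1: January-March (months 1-3)
Q2: April-June (months 4-6)
Q3: July-September (months 7-9)
Q4: October-December (months 10-12)
Month 2 falls in Q1

1


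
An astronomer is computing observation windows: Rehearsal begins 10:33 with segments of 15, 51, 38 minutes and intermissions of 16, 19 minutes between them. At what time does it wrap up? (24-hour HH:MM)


Start: 10:33 = 633 min from midnight
  after task 1 (15 min): 10:48
  after break (16 min): 11:04
  after task 2 (51 min): 11:55
  after break (19 min): 12:14
  after task 3 (38 min): 12:52
Total elapsed: 139 minutes
End time: 12:52

12:52


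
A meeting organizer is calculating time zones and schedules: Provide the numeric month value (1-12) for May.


Calendar month order:
4. April
5. May <--
6. June
May is month number 5

5


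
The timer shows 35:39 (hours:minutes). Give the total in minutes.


Hours: 35
Minutes: 39
Convert hours to minutes: 35 x 60 = 2100
Add remaining minutes: 2100 + 39 = 2139

2139
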